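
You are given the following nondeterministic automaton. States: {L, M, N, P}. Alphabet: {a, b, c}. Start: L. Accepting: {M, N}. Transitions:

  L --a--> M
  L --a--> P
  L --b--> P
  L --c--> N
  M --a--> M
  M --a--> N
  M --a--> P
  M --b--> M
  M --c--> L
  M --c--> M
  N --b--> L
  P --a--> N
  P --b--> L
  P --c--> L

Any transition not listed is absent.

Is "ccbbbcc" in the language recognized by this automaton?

Start in {L}.
Read 'c': L→{N}; now {N}.
Read 'c': N→∅; now ∅.
The set is empty and remains empty for the remaining 5 symbols.
The final set ∅ contains no accepting state.

No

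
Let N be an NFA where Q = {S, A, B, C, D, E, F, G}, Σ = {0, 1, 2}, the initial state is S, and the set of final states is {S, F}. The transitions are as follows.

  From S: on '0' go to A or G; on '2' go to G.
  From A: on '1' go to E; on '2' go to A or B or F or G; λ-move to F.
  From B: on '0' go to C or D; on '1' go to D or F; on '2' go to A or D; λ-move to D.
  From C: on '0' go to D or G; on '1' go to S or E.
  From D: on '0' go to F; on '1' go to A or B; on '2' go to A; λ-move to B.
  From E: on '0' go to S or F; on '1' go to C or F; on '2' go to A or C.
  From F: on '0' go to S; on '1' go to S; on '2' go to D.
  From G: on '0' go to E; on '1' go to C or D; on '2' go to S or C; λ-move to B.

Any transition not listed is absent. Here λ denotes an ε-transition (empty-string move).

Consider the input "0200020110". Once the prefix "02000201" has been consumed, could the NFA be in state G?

No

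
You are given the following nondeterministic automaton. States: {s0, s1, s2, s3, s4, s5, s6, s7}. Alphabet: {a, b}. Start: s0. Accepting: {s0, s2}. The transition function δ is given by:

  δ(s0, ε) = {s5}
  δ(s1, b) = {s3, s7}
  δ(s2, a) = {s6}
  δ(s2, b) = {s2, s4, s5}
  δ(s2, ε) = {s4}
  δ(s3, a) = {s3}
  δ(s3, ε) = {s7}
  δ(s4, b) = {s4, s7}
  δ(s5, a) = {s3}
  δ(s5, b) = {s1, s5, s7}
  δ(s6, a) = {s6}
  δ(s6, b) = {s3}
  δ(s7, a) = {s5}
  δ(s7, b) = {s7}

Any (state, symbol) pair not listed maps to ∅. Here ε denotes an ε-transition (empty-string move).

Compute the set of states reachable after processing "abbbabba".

{s3, s5, s7}

Start: ε-closure({s0}) = {s0, s5}.
Read 'a': s0→∅, s5→{s3}; union {s3}; ε-closure = {s3, s7}.
Read 'b': s3→∅, s7→{s7}; now {s7}.
Read 'b': s7→{s7}; now {s7}.
Read 'b': s7→{s7}; now {s7}.
Read 'a': s7→{s5}; now {s5}.
Read 'b': s5→{s1, s5, s7}; now {s1, s5, s7}.
Read 'b': s1→{s3, s7}, s5→{s1, s5, s7}, s7→{s7}; now {s1, s3, s5, s7}.
Read 'a': s1→∅, s3→{s3}, s5→{s3}, s7→{s5}; union {s3, s5}; ε-closure = {s3, s5, s7}.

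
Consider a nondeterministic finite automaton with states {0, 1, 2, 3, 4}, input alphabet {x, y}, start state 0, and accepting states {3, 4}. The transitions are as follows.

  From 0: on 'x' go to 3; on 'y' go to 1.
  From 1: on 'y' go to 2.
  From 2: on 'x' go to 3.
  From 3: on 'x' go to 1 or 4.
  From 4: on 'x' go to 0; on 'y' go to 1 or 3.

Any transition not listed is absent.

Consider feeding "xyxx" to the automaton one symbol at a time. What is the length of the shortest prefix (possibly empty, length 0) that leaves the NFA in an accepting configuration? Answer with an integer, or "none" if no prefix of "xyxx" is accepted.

1

Start in {0}.
Read 'x': 0→{3}; now {3}.
None of the earlier sets intersect F, but {3} does.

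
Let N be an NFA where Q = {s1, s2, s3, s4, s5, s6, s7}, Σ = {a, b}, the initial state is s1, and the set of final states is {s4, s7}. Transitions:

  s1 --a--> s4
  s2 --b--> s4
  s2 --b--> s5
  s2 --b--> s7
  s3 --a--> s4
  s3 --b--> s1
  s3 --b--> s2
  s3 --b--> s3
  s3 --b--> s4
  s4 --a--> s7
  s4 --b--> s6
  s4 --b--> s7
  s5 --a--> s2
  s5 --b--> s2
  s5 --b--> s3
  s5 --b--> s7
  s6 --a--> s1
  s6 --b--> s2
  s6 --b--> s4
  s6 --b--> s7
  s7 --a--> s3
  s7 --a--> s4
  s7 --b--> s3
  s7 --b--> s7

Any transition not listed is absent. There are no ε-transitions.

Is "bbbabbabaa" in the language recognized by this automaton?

No

Start in {s1}.
Read 'b': s1→∅; now ∅.
The set is empty and remains empty for the remaining 9 symbols.
The final set ∅ contains no accepting state.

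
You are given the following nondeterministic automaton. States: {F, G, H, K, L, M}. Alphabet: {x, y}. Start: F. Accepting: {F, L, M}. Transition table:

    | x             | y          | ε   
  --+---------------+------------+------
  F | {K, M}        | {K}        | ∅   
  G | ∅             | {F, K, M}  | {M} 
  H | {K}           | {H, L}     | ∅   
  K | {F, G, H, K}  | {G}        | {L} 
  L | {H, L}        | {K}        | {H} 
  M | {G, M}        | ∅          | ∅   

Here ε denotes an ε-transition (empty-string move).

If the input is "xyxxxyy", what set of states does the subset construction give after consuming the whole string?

Start in {F}.
Read 'x': {F} → {H, K, L, M}.
Read 'y': {H, K, L, M} → {G, H, K, L, M}.
Read 'x': {G, H, K, L, M} → {F, G, H, K, L, M}.
Read 'x': {F, G, H, K, L, M} → {F, G, H, K, L, M}.
Read 'x': {F, G, H, K, L, M} → {F, G, H, K, L, M}.
Read 'y': {F, G, H, K, L, M} → {F, G, H, K, L, M}.
Read 'y': {F, G, H, K, L, M} → {F, G, H, K, L, M}.

{F, G, H, K, L, M}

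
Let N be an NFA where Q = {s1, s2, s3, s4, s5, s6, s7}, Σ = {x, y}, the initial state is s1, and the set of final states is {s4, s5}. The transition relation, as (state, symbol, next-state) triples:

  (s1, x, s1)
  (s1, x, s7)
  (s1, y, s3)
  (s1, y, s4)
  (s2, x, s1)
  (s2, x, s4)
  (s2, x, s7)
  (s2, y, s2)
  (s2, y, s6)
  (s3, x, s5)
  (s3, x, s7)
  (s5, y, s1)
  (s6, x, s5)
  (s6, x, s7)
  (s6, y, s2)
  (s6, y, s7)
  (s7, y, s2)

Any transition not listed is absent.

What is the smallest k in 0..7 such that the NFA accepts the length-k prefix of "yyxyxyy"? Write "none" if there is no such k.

1

Start in {s1}.
Read 'y': s1→{s3, s4}; now {s3, s4}.
None of the earlier sets intersect F, but {s3, s4} does.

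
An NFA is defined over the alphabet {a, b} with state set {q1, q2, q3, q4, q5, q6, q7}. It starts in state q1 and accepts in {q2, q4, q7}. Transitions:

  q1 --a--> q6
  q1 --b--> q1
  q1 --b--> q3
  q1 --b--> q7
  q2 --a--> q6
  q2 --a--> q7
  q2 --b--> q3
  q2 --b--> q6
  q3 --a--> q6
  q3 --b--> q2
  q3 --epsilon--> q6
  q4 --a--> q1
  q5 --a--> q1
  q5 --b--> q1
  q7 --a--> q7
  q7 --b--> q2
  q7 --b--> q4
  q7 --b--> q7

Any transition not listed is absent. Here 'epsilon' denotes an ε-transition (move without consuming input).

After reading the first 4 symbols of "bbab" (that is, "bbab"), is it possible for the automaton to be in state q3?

Yes

Start in {q1}.
Read 'b': {q1} → {q1, q3, q6, q7}.
Read 'b': {q1, q3, q6, q7} → {q1, q2, q3, q4, q6, q7}.
Read 'a': {q1, q2, q3, q4, q6, q7} → {q1, q6, q7}.
Read 'b': {q1, q6, q7} → {q1, q2, q3, q4, q6, q7}.
State q3 is in {q1, q2, q3, q4, q6, q7}.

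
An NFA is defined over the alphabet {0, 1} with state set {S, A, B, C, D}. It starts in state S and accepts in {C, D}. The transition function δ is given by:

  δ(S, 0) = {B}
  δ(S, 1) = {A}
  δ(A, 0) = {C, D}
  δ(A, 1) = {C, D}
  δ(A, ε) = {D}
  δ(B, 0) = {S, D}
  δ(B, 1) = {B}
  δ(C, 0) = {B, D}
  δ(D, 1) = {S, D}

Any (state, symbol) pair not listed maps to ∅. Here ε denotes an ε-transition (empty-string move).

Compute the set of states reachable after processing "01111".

Start in {S}.
Read '0': S→{B}; now {B}.
Read '1': B→{B}; now {B}.
Read '1': B→{B}; now {B}.
Read '1': B→{B}; now {B}.
Read '1': B→{B}; now {B}.

{B}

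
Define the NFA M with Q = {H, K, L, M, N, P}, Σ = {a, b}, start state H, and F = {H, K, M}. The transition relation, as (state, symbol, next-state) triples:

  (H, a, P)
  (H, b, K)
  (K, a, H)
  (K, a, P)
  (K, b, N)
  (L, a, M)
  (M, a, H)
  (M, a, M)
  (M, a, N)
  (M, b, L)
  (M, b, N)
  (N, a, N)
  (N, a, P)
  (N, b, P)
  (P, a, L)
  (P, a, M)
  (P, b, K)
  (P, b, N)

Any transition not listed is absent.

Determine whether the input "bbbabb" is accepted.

No

Start in {H}.
Read 'b': {H} → {K}.
Read 'b': {K} → {N}.
Read 'b': {N} → {P}.
Read 'a': {P} → {L, M}.
Read 'b': {L, M} → {L, N}.
Read 'b': {L, N} → {P}.
The final set {P} contains no accepting state.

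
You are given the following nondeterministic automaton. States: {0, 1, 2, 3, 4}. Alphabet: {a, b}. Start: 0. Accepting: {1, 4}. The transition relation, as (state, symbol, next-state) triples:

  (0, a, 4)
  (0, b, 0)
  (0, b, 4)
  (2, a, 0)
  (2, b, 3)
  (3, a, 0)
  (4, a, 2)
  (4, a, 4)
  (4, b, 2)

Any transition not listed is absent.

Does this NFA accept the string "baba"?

No

Start in {0}.
Read 'b': {0} → {0, 4}.
Read 'a': {0, 4} → {2, 4}.
Read 'b': {2, 4} → {2, 3}.
Read 'a': {2, 3} → {0}.
The final set {0} contains no accepting state.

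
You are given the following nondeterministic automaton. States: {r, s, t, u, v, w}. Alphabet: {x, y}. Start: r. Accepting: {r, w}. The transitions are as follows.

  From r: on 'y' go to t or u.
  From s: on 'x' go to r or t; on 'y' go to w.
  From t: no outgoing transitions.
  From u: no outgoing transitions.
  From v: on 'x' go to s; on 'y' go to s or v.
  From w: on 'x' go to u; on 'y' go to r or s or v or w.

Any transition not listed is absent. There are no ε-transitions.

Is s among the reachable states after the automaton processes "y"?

No

Start in {r}.
Read 'y': r→{t, u}; now {t, u}.
State s is not in {t, u}.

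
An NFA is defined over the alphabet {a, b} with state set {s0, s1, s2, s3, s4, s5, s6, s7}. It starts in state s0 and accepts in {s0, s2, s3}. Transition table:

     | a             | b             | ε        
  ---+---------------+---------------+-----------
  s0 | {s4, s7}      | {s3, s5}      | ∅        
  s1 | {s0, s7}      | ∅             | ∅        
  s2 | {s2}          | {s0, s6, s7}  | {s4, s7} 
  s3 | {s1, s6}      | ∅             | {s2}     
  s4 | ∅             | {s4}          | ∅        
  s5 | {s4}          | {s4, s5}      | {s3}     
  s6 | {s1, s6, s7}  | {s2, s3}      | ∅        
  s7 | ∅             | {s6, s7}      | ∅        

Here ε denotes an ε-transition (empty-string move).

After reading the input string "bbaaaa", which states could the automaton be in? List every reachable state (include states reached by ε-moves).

Start in {s0}.
Read 'b': s0→{s3, s5}; union {s3, s5}; ε-closure = {s2, s3, s4, s5, s7}.
Read 'b': s2→{s0, s6, s7}, s3→∅, s4→{s4}, s5→{s4, s5}, s7→{s6, s7}; union {s0, s4, s5, s6, s7}; ε-closure = {s0, s2, s3, s4, s5, s6, s7}.
Read 'a': s0→{s4, s7}, s2→{s2}, s3→{s1, s6}, s4→∅, s5→{s4}, s6→{s1, s6, s7}, s7→∅; now {s1, s2, s4, s6, s7}.
Read 'a': s1→{s0, s7}, s2→{s2}, s4→∅, s6→{s1, s6, s7}, s7→∅; union {s0, s1, s2, s6, s7}; ε-closure = {s0, s1, s2, s4, s6, s7}.
Read 'a': s0→{s4, s7}, s1→{s0, s7}, s2→{s2}, s4→∅, s6→{s1, s6, s7}, s7→∅; now {s0, s1, s2, s4, s6, s7}.
Read 'a': s0→{s4, s7}, s1→{s0, s7}, s2→{s2}, s4→∅, s6→{s1, s6, s7}, s7→∅; now {s0, s1, s2, s4, s6, s7}.

{s0, s1, s2, s4, s6, s7}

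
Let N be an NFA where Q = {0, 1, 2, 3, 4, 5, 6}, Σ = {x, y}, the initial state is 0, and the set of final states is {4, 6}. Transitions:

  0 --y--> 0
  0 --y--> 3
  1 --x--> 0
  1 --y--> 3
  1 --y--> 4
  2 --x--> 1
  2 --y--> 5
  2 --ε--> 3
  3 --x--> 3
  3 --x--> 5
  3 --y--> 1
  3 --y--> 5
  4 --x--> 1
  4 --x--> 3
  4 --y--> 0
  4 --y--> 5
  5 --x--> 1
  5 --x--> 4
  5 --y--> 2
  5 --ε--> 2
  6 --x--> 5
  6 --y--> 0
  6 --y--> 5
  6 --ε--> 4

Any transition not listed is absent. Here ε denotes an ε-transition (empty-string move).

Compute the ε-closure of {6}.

Begin with {6}.
ε-move 6 → 4; add 4.

{4, 6}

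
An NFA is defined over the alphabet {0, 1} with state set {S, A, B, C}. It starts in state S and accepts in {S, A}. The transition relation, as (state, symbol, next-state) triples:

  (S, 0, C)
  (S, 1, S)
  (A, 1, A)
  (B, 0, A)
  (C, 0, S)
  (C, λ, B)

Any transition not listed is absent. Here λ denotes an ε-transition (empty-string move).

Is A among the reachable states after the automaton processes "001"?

Start in {S}.
Read '0': {S} → {B, C}.
Read '0': {B, C} → {S, A}.
Read '1': {S, A} → {S, A}.
State A is in {S, A}.

Yes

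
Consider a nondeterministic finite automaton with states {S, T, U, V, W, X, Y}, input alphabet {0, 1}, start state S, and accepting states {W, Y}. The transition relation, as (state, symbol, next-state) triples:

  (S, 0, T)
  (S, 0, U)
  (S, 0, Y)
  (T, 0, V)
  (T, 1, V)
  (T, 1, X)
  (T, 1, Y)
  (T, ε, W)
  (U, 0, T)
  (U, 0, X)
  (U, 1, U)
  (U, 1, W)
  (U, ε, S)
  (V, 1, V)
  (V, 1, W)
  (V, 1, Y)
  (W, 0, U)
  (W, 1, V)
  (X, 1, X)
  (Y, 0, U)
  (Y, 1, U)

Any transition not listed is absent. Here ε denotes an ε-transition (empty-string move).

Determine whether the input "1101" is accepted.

No

Start in {S}.
Read '1': S→∅; now ∅.
The set is empty and remains empty for the remaining 3 symbols.
The final set ∅ contains no accepting state.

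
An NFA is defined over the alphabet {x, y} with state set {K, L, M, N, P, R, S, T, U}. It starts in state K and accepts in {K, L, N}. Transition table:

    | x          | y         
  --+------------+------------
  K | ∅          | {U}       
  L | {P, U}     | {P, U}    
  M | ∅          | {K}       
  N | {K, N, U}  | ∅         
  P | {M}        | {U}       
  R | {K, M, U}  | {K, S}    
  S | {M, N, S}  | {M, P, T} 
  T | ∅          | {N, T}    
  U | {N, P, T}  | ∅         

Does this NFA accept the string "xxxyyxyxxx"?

No

Start in {K}.
Read 'x': {K} → ∅.
The set is empty and remains empty for the remaining 9 symbols.
The final set ∅ contains no accepting state.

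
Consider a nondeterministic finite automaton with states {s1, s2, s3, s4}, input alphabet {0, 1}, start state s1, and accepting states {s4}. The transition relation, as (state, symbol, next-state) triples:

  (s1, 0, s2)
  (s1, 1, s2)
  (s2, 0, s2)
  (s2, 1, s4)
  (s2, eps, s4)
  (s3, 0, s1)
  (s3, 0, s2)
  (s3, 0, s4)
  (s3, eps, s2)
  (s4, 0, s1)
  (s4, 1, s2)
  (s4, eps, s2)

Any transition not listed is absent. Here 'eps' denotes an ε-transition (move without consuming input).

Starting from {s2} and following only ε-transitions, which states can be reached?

{s2, s4}

Begin with {s2}.
ε-move s2 → s4; add s4.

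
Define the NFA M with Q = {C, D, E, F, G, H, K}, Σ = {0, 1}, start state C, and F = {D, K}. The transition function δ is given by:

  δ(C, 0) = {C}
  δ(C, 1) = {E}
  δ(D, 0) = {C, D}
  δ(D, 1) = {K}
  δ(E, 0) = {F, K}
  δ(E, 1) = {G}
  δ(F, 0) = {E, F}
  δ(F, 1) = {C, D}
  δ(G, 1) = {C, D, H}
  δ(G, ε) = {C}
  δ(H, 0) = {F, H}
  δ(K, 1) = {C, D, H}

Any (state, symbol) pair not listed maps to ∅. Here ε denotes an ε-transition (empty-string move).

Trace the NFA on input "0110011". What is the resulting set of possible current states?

{C, G}

Start in {C}.
Read '0': C→{C}; now {C}.
Read '1': C→{E}; now {E}.
Read '1': E→{G}; union {G}; ε-closure = {C, G}.
Read '0': C→{C}, G→∅; now {C}.
Read '0': C→{C}; now {C}.
Read '1': C→{E}; now {E}.
Read '1': E→{G}; union {G}; ε-closure = {C, G}.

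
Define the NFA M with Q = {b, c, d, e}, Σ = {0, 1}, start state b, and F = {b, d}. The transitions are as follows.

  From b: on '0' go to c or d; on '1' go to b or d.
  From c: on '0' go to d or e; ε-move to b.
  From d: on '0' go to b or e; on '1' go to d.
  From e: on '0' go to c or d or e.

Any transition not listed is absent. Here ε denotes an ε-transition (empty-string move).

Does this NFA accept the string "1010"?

Yes

Start in {b}.
Read '1': b→{b, d}; now {b, d}.
Read '0': b→{c, d}, d→{b, e}; now {b, c, d, e}.
Read '1': b→{b, d}, c→∅, d→{d}, e→∅; now {b, d}.
Read '0': b→{c, d}, d→{b, e}; now {b, c, d, e}.
The final set {b, c, d, e} contains the accepting states b, d.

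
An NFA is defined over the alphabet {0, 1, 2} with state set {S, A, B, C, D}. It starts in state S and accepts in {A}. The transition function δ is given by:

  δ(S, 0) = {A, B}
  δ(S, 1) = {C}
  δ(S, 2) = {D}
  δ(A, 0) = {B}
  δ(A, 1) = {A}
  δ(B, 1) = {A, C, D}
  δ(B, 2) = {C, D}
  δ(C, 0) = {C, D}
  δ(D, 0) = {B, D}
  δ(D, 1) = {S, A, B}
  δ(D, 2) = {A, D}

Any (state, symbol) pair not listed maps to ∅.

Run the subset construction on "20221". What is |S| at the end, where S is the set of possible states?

Start in {S}.
Read '2': S→{D}; now {D}.
Read '0': D→{B, D}; now {B, D}.
Read '2': B→{C, D}, D→{A, D}; now {A, C, D}.
Read '2': A→∅, C→∅, D→{A, D}; now {A, D}.
Read '1': A→{A}, D→{S, A, B}; now {S, A, B}.
That set has 3 states.

3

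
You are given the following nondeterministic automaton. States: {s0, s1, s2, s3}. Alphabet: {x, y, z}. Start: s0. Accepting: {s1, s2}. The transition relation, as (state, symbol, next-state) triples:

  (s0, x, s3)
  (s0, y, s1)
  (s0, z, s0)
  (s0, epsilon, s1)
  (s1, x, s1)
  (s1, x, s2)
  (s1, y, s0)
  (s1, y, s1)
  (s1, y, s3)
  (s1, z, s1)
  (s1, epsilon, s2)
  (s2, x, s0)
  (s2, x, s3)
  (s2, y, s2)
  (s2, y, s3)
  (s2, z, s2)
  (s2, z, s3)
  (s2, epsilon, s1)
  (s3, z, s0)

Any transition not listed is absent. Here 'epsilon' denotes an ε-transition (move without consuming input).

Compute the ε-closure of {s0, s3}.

{s0, s1, s2, s3}

Begin with {s0, s3}.
ε-move s0 → s1; add s1.
ε-move s1 → s2; add s2.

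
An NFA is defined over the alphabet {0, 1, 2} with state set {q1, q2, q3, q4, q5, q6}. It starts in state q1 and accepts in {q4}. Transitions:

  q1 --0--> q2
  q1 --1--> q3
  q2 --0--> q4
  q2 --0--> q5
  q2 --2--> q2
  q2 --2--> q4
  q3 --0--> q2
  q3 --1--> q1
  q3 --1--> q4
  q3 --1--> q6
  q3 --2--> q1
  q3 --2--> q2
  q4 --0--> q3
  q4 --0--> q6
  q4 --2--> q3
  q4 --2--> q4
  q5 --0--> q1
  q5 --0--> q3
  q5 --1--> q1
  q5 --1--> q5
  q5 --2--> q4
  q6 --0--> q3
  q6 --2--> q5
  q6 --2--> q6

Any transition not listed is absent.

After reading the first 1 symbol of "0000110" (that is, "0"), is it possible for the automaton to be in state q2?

Start in {q1}.
Read '0': q1→{q2}; now {q2}.
State q2 is in {q2}.

Yes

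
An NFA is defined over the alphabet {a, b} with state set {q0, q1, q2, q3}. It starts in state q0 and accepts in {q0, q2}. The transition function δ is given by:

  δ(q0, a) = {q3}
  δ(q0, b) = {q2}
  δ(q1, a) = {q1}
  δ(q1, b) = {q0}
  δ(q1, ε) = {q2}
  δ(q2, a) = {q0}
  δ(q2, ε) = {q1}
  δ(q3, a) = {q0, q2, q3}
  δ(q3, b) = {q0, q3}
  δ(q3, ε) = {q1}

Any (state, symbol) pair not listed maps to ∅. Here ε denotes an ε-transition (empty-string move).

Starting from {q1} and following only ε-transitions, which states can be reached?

{q1, q2}

Begin with {q1}.
ε-move q1 → q2; add q2.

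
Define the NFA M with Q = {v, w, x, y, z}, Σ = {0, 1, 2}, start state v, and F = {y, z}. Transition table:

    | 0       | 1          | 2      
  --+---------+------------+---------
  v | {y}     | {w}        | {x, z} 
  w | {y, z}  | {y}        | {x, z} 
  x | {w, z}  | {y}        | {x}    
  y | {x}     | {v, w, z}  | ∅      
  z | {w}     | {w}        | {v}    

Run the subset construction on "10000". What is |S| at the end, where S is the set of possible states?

4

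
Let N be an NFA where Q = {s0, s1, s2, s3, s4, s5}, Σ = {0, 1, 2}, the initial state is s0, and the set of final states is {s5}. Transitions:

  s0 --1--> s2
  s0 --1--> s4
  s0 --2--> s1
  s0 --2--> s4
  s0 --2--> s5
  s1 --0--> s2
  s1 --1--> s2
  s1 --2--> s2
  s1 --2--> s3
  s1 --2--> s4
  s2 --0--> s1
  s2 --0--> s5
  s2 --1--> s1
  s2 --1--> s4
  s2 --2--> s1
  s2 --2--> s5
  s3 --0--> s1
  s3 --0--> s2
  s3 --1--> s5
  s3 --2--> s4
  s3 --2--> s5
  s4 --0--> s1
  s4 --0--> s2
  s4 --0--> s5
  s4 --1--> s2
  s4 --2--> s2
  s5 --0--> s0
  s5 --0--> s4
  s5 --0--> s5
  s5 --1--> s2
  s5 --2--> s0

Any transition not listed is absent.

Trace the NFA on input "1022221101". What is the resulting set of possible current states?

Start in {s0}.
Read '1': {s0} → {s2, s4}.
Read '0': {s2, s4} → {s1, s2, s5}.
Read '2': {s1, s2, s5} → {s0, s1, s2, s3, s4, s5}.
Read '2': {s0, s1, s2, s3, s4, s5} → {s0, s1, s2, s3, s4, s5}.
Read '2': {s0, s1, s2, s3, s4, s5} → {s0, s1, s2, s3, s4, s5}.
Read '2': {s0, s1, s2, s3, s4, s5} → {s0, s1, s2, s3, s4, s5}.
Read '1': {s0, s1, s2, s3, s4, s5} → {s1, s2, s4, s5}.
Read '1': {s1, s2, s4, s5} → {s1, s2, s4}.
Read '0': {s1, s2, s4} → {s1, s2, s5}.
Read '1': {s1, s2, s5} → {s1, s2, s4}.

{s1, s2, s4}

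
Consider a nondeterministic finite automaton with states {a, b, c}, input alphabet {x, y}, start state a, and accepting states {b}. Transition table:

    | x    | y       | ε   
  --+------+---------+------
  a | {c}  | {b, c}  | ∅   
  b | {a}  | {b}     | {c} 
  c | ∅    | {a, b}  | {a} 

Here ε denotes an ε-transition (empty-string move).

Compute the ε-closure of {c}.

{a, c}

Begin with {c}.
ε-move c → a; add a.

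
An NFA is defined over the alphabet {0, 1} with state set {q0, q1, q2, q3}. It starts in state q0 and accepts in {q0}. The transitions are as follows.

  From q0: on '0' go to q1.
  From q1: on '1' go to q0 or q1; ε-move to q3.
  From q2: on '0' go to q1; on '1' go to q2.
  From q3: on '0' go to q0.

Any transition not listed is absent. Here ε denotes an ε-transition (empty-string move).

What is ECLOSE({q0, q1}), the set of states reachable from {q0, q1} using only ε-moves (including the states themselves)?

{q0, q1, q3}

Begin with {q0, q1}.
ε-move q1 → q3; add q3.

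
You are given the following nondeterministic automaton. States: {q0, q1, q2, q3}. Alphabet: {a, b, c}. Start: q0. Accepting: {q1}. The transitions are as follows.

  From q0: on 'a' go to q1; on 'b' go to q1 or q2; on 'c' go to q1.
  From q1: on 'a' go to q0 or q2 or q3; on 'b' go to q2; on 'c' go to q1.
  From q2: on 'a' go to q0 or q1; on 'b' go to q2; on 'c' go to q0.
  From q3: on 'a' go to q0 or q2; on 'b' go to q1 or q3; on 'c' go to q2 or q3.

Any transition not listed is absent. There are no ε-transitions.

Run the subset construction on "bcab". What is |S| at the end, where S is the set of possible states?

3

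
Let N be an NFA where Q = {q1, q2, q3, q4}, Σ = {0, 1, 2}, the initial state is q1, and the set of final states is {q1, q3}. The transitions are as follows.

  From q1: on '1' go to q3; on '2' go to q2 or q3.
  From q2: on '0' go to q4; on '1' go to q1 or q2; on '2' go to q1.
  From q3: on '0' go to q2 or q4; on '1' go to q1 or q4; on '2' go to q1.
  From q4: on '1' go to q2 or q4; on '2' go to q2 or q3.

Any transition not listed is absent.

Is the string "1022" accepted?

Start in {q1}.
Read '1': {q1} → {q3}.
Read '0': {q3} → {q2, q4}.
Read '2': {q2, q4} → {q1, q2, q3}.
Read '2': {q1, q2, q3} → {q1, q2, q3}.
The final set {q1, q2, q3} contains the accepting states q1, q3.

Yes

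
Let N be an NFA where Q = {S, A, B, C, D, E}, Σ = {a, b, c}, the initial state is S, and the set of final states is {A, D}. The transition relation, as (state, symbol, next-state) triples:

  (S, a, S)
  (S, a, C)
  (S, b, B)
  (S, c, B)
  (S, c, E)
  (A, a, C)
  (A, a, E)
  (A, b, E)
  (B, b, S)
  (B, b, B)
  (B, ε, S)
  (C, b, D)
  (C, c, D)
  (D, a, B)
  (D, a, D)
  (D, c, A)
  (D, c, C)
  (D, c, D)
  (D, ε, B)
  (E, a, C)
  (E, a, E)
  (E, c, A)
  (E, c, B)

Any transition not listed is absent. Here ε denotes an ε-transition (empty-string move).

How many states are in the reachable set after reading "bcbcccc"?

Start in {S}.
Read 'b': {S} → {S, B}.
Read 'c': {S, B} → {S, B, E}.
Read 'b': {S, B, E} → {S, B}.
Read 'c': {S, B} → {S, B, E}.
Read 'c': {S, B, E} → {S, A, B, E}.
Read 'c': {S, A, B, E} → {S, A, B, E}.
Read 'c': {S, A, B, E} → {S, A, B, E}.
That set has 4 states.

4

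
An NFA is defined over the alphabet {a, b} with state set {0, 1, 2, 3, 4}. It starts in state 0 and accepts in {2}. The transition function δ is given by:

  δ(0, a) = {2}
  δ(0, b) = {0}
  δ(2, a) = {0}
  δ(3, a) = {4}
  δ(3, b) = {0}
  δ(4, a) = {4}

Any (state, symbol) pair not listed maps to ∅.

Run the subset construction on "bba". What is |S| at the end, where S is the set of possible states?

Start in {0}.
Read 'b': 0→{0}; now {0}.
Read 'b': 0→{0}; now {0}.
Read 'a': 0→{2}; now {2}.
That set has 1 state.

1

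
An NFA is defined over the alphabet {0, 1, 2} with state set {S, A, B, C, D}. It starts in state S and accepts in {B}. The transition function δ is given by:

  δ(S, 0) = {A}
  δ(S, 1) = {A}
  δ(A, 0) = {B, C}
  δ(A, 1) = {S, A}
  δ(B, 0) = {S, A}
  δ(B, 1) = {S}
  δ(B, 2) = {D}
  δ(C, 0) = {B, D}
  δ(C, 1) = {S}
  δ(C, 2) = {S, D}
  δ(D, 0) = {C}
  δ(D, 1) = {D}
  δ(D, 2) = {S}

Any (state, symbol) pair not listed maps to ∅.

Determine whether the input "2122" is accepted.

No

Start in {S}.
Read '2': {S} → ∅.
The set is empty and remains empty for the remaining 3 symbols.
The final set ∅ contains no accepting state.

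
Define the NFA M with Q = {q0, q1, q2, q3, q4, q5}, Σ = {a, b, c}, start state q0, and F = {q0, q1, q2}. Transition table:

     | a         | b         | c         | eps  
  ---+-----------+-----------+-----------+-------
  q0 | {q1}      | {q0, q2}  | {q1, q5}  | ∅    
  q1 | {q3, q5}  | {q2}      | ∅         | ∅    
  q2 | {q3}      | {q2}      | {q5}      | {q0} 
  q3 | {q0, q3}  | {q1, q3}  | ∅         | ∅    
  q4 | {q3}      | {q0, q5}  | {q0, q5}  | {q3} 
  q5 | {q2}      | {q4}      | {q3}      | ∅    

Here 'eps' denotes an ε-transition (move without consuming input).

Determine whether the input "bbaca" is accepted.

Start in {q0}.
Read 'b': {q0} → {q0, q2}.
Read 'b': {q0, q2} → {q0, q2}.
Read 'a': {q0, q2} → {q1, q3}.
Read 'c': {q1, q3} → ∅.
The set is empty and remains empty for the remaining 1 symbol.
The final set ∅ contains no accepting state.

No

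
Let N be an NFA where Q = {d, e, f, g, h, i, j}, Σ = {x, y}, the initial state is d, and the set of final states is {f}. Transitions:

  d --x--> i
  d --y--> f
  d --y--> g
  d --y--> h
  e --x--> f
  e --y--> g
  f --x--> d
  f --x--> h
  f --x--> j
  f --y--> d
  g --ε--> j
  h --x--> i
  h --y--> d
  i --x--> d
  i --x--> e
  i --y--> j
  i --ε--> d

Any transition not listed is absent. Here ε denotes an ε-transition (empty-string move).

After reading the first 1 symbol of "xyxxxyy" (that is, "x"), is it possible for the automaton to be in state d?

Yes

Start in {d}.
Read 'x': {d} → {d, i}.
State d is in {d, i}.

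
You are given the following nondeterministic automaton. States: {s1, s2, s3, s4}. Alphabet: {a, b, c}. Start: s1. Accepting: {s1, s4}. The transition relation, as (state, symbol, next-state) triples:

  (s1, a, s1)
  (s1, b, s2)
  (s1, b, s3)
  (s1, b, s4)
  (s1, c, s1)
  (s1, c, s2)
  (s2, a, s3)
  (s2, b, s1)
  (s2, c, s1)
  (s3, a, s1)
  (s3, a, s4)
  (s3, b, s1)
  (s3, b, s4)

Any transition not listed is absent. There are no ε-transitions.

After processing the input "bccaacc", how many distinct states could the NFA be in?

2

Start in {s1}.
Read 'b': s1→{s2, s3, s4}; now {s2, s3, s4}.
Read 'c': s2→{s1}, s3→∅, s4→∅; now {s1}.
Read 'c': s1→{s1, s2}; now {s1, s2}.
Read 'a': s1→{s1}, s2→{s3}; now {s1, s3}.
Read 'a': s1→{s1}, s3→{s1, s4}; now {s1, s4}.
Read 'c': s1→{s1, s2}, s4→∅; now {s1, s2}.
Read 'c': s1→{s1, s2}, s2→{s1}; now {s1, s2}.
That set has 2 states.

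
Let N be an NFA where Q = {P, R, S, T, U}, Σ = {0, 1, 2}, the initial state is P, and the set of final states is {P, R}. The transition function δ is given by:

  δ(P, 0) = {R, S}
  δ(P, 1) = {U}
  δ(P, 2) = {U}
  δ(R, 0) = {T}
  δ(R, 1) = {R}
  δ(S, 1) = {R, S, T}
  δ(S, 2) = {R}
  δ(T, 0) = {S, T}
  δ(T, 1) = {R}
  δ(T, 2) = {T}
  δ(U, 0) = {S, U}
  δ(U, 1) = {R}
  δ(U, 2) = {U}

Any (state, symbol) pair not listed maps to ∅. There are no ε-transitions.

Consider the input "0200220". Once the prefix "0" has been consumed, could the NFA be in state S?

Yes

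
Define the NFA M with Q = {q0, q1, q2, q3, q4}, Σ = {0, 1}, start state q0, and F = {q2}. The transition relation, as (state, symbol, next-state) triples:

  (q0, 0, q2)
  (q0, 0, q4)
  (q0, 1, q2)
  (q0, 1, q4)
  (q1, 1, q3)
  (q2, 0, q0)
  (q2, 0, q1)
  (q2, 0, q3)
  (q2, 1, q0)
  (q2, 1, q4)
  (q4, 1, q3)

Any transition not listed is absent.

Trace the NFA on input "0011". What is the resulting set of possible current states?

{q0, q3, q4}

Start in {q0}.
Read '0': q0→{q2, q4}; now {q2, q4}.
Read '0': q2→{q0, q1, q3}, q4→∅; now {q0, q1, q3}.
Read '1': q0→{q2, q4}, q1→{q3}, q3→∅; now {q2, q3, q4}.
Read '1': q2→{q0, q4}, q3→∅, q4→{q3}; now {q0, q3, q4}.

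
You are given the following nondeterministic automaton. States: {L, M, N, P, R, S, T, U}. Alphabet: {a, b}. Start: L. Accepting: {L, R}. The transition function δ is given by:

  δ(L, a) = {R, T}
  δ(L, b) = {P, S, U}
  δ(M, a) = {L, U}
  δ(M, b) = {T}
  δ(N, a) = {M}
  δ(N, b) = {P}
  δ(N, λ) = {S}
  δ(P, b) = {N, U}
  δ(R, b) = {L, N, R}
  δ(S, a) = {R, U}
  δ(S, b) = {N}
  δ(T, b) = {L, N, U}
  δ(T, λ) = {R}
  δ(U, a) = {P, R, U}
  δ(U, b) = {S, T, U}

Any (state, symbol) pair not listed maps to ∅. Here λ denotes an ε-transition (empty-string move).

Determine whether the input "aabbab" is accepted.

Start in {L}.
Read 'a': {L} → {R, T}.
Read 'a': {R, T} → ∅.
The set is empty and remains empty for the remaining 4 symbols.
The final set ∅ contains no accepting state.

No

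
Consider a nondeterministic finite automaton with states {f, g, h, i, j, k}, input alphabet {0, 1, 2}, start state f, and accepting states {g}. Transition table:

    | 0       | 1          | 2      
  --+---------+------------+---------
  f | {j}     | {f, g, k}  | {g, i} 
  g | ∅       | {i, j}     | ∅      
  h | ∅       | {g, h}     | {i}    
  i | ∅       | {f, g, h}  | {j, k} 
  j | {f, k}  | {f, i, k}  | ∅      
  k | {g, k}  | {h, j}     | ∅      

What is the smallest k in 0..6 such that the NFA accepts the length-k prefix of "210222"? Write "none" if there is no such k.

1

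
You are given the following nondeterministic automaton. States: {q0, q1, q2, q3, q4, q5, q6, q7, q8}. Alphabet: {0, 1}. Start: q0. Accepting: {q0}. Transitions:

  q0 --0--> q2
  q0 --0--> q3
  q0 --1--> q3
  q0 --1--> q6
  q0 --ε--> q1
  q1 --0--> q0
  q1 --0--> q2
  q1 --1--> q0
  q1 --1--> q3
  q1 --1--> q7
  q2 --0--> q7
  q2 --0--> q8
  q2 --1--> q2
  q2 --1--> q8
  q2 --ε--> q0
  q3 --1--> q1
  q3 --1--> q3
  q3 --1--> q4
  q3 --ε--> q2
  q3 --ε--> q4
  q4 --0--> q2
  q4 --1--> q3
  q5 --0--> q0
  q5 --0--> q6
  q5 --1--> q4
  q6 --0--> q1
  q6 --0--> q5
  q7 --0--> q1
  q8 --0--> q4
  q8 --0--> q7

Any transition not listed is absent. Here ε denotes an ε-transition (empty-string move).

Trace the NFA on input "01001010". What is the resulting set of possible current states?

{q0, q1, q2, q3, q4, q5, q7, q8}

Start: ε-closure({q0}) = {q0, q1}.
Read '0': q0→{q2, q3}, q1→{q0, q2}; union {q0, q2, q3}; ε-closure = {q0, q1, q2, q3, q4}.
Read '1': q0→{q3, q6}, q1→{q0, q3, q7}, q2→{q2, q8}, q3→{q1, q3, q4}, q4→{q3}; now {q0, q1, q2, q3, q4, q6, q7, q8}.
Read '0': q0→{q2, q3}, q1→{q0, q2}, q2→{q7, q8}, q3→∅, q4→{q2}, q6→{q1, q5}, q7→{q1}, q8→{q4, q7}; now {q0, q1, q2, q3, q4, q5, q7, q8}.
Read '0': q0→{q2, q3}, q1→{q0, q2}, q2→{q7, q8}, q3→∅, q4→{q2}, q5→{q0, q6}, q7→{q1}, q8→{q4, q7}; now {q0, q1, q2, q3, q4, q6, q7, q8}.
Read '1': q0→{q3, q6}, q1→{q0, q3, q7}, q2→{q2, q8}, q3→{q1, q3, q4}, q4→{q3}, q6→∅, q7→∅, q8→∅; now {q0, q1, q2, q3, q4, q6, q7, q8}.
Read '0': q0→{q2, q3}, q1→{q0, q2}, q2→{q7, q8}, q3→∅, q4→{q2}, q6→{q1, q5}, q7→{q1}, q8→{q4, q7}; now {q0, q1, q2, q3, q4, q5, q7, q8}.
Read '1': q0→{q3, q6}, q1→{q0, q3, q7}, q2→{q2, q8}, q3→{q1, q3, q4}, q4→{q3}, q5→{q4}, q7→∅, q8→∅; now {q0, q1, q2, q3, q4, q6, q7, q8}.
Read '0': q0→{q2, q3}, q1→{q0, q2}, q2→{q7, q8}, q3→∅, q4→{q2}, q6→{q1, q5}, q7→{q1}, q8→{q4, q7}; now {q0, q1, q2, q3, q4, q5, q7, q8}.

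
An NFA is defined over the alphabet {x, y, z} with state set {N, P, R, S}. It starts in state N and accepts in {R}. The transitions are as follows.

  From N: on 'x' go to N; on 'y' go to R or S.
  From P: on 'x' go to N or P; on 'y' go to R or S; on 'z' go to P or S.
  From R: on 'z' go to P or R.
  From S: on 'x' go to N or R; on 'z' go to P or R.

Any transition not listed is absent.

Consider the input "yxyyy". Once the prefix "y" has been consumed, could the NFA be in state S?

Start in {N}.
Read 'y': {N} → {R, S}.
State S is in {R, S}.

Yes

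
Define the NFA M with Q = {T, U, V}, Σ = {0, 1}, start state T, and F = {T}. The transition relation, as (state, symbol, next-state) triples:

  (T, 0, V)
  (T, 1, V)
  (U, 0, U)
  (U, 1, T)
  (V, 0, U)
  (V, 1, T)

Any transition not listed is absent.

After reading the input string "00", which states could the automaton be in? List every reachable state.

{U}

Start in {T}.
Read '0': {T} → {V}.
Read '0': {V} → {U}.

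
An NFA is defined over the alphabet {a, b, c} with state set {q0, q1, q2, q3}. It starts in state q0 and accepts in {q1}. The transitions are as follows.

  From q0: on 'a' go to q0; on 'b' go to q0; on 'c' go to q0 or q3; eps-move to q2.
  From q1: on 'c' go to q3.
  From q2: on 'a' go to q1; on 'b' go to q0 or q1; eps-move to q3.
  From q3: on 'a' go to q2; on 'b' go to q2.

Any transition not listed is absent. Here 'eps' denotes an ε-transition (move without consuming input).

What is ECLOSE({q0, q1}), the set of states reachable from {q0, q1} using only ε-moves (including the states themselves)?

{q0, q1, q2, q3}

Begin with {q0, q1}.
ε-move q0 → q2; add q2.
ε-move q2 → q3; add q3.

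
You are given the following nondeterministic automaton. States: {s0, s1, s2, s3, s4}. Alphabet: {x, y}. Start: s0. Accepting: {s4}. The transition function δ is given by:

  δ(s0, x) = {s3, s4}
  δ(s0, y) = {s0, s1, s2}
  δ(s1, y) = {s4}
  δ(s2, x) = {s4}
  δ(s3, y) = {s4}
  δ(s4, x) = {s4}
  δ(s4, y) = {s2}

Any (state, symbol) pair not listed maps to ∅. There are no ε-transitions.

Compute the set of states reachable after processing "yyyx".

{s3, s4}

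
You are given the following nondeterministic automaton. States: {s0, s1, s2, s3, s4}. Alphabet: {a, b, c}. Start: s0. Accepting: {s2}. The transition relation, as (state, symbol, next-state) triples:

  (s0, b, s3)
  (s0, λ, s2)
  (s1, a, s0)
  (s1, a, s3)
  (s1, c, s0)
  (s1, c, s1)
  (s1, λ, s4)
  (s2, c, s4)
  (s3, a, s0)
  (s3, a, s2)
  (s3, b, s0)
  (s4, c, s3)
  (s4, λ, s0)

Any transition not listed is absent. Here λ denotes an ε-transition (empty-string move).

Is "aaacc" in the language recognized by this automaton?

Start: ε-closure({s0}) = {s0, s2}.
Read 'a': {s0, s2} → ∅.
The set is empty and remains empty for the remaining 4 symbols.
The final set ∅ contains no accepting state.

No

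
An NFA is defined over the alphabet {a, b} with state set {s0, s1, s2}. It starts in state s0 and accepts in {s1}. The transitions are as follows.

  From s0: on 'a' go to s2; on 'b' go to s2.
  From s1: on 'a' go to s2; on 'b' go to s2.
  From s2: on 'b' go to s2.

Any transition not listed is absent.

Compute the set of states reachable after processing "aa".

∅

Start in {s0}.
Read 'a': {s0} → {s2}.
Read 'a': {s2} → ∅.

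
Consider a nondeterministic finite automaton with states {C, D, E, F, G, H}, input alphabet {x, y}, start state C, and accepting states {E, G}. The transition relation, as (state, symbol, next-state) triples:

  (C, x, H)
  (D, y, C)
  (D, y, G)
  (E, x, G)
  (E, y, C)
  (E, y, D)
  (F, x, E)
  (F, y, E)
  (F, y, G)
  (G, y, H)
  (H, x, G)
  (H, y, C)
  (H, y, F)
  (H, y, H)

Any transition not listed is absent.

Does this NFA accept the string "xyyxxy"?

No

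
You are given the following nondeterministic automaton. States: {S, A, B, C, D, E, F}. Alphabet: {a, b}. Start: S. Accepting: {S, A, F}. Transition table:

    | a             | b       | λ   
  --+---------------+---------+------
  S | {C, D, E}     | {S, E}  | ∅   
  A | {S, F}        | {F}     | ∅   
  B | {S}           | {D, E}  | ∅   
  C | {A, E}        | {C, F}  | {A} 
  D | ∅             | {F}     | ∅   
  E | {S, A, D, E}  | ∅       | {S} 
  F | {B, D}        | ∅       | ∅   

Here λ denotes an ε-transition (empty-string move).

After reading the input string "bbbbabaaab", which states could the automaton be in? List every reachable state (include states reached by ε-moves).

Start in {S}.
Read 'b': S→{S, E}; now {S, E}.
Read 'b': S→{S, E}, E→∅; now {S, E}.
Read 'b': S→{S, E}, E→∅; now {S, E}.
Read 'b': S→{S, E}, E→∅; now {S, E}.
Read 'a': S→{C, D, E}, E→{S, A, D, E}; now {S, A, C, D, E}.
Read 'b': S→{S, E}, A→{F}, C→{C, F}, D→{F}, E→∅; union {S, C, E, F}; ε-closure = {S, A, C, E, F}.
Read 'a': S→{C, D, E}, A→{S, F}, C→{A, E}, E→{S, A, D, E}, F→{B, D}; now {S, A, B, C, D, E, F}.
Read 'a': S→{C, D, E}, A→{S, F}, B→{S}, C→{A, E}, D→∅, E→{S, A, D, E}, F→{B, D}; now {S, A, B, C, D, E, F}.
Read 'a': S→{C, D, E}, A→{S, F}, B→{S}, C→{A, E}, D→∅, E→{S, A, D, E}, F→{B, D}; now {S, A, B, C, D, E, F}.
Read 'b': S→{S, E}, A→{F}, B→{D, E}, C→{C, F}, D→{F}, E→∅, F→∅; union {S, C, D, E, F}; ε-closure = {S, A, C, D, E, F}.

{S, A, C, D, E, F}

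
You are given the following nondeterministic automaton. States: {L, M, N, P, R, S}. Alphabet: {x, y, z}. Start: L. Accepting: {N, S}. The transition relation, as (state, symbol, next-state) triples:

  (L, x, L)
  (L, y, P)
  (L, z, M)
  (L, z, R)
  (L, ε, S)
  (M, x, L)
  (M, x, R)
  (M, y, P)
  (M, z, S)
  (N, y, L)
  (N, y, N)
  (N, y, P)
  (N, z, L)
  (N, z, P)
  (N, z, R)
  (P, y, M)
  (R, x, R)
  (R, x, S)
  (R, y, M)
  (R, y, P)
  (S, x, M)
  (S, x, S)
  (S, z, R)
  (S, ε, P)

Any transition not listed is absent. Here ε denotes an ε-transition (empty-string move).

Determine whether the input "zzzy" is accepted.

No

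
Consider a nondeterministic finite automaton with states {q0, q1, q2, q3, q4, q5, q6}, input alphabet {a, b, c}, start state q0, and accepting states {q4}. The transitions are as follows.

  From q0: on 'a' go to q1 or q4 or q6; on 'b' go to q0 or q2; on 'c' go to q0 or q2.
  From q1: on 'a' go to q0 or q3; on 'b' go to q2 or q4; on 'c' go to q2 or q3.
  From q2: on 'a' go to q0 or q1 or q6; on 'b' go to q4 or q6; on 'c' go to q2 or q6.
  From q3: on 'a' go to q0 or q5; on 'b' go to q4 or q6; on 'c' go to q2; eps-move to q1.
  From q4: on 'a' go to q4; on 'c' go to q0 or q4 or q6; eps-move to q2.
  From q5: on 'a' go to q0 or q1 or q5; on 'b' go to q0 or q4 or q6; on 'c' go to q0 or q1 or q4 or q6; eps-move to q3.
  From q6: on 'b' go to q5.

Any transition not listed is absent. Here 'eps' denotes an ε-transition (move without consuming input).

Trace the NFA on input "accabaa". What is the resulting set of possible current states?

Start in {q0}.
Read 'a': {q0} → {q1, q2, q4, q6}.
Read 'c': {q1, q2, q4, q6} → {q0, q1, q2, q3, q4, q6}.
Read 'c': {q0, q1, q2, q3, q4, q6} → {q0, q1, q2, q3, q4, q6}.
Read 'a': {q0, q1, q2, q3, q4, q6} → {q0, q1, q2, q3, q4, q5, q6}.
Read 'b': {q0, q1, q2, q3, q4, q5, q6} → {q0, q1, q2, q3, q4, q5, q6}.
Read 'a': {q0, q1, q2, q3, q4, q5, q6} → {q0, q1, q2, q3, q4, q5, q6}.
Read 'a': {q0, q1, q2, q3, q4, q5, q6} → {q0, q1, q2, q3, q4, q5, q6}.

{q0, q1, q2, q3, q4, q5, q6}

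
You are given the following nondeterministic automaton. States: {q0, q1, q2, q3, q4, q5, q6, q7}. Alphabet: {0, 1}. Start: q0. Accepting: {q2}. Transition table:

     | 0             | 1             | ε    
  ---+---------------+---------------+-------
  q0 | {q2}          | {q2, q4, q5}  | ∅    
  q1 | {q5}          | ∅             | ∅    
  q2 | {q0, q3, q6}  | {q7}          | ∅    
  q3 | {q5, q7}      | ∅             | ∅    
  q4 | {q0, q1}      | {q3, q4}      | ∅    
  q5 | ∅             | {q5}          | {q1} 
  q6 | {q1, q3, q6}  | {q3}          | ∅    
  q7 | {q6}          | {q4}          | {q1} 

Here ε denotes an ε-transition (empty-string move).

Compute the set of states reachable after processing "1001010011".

{q1, q3, q4, q5}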